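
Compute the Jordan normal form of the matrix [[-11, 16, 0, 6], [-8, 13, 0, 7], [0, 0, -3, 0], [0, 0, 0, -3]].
J = [[-3, 1, 0, 0], [0, -3, 0, 0], [0, 0, -3, 0], [0, 0, 0, 5]]

The characteristic polynomial is det(xI - A) = (x - 5)(x + 3)^3, so the eigenvalues are -3 (algebraic multiplicity 3), 5 (algebraic multiplicity 1).

For λ = -3: rank(A + 3I) = 2, rank((A + 3I)^2) = 1. The eigenspace has dimension 4 - 2 = 2, so there are 2 Jordan blocks; the rank sequence gives block sizes [2, 1].

For λ = 5: algebraic multiplicity 1 gives one 1×1 block.

Assembling the blocks gives the Jordan form J above.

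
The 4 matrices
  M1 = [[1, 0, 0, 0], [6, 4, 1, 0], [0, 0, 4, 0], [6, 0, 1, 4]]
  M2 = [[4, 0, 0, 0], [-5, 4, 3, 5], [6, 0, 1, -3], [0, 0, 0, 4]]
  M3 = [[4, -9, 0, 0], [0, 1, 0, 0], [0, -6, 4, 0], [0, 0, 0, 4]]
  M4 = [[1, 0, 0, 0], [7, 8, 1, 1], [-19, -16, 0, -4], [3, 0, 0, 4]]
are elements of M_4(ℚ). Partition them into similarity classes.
2 classes: {M1, M2, M4}, {M3}

Characteristic polynomials: χ_{M1} = (x - 4)^3(x - 1), χ_{M2} = (x - 4)^3(x - 1), χ_{M3} = (x - 4)^3(x - 1), χ_{M4} = (x - 4)^3(x - 1).

{M1, M2, M4}: invariant factors x - 4, (x - 4)^2(x - 1).

{M3}: invariant factors x - 4, x - 4, (x - 4)(x - 1).

Matrices are similar if and only if their invariant-factor lists agree; the partition into similarity classes is {M1, M2, M4}, {M3}.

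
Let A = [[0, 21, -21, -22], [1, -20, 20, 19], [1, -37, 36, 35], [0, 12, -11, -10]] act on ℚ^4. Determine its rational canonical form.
R = [[0, 0, 0, -16], [1, 0, 0, 24], [0, 1, 0, -17], [0, 0, 1, 6]]

The invariant factors of A (the non-unit diagonal entries of the Smith normal form of xI - A over ℚ[x]) are (x^2 - 3x + 4)^2, each dividing the next. The characteristic polynomial is their product, (x^2 - 3x + 4)^2.

The rational canonical form is the block-diagonal matrix of companion matrices C(f_i):
R = [[0, 0, 0, -16], [1, 0, 0, 24], [0, 1, 0, -17], [0, 0, 1, 6]].

Note the characteristic polynomial does not split into linear factors over ℚ, so A has no Jordan form over ℚ; the rational canonical form exists over any field.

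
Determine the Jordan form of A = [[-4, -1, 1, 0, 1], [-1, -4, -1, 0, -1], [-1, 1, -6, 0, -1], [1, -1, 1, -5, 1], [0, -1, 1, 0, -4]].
J = [[-5, 0, 0, 0, 0], [0, -5, 0, 0, 0], [0, 0, -5, 0, 0], [0, 0, 0, -4, 1], [0, 0, 0, 0, -4]]

The characteristic polynomial is det(xI - A) = (x + 4)^2(x + 5)^3, so the eigenvalues are -5 (algebraic multiplicity 3), -4 (algebraic multiplicity 2).

For λ = -5: rank(A + 5I) = 2. The eigenspace has dimension 5 - 2 = 3, so there are 3 Jordan blocks; the rank sequence gives block sizes [1, 1, 1].

For λ = -4: rank(A + 4I) = 4, rank((A + 4I)^2) = 3. The eigenspace has dimension 5 - 4 = 1, so there is 1 Jordan block; the rank sequence gives block sizes [2].

Assembling the blocks gives the Jordan form J above.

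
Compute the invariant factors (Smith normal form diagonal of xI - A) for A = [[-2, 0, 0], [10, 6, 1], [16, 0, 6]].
(x - 6)^2(x + 2)

The Jordan structure of A has elementary divisors (x + 2), (x - 6)^2. Arranging the block sizes at each eigenvalue in decreasing order and taking row products gives the invariant factors.

Invariant factors (smallest first, each dividing the next): (x - 6)^2(x + 2).

Check: the last factor (x - 6)^2(x + 2) is the minimal polynomial, and the product (x - 6)^2(x + 2) is the characteristic polynomial.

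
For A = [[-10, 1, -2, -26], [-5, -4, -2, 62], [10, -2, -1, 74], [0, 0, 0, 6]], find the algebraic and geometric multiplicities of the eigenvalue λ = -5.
algebraic multiplicity 3, geometric multiplicity 2

The characteristic polynomial is (x - 6)(x + 5)^3, so the factor x + 5 appears with exponent 3: the algebraic multiplicity is 3.

rank(A + 5I) = 2, so the eigenspace has dimension 4 - 2 = 2: the geometric multiplicity is 2.

Since 2 < 3, A is not diagonalizable.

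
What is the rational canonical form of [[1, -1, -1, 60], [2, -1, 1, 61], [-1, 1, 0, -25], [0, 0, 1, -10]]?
R = [[0, 0, 0, 25], [1, 0, 0, 10], [0, 1, 0, -24], [0, 0, 1, -10]]

The invariant factors of A (the non-unit diagonal entries of the Smith normal form of xI - A over ℚ[x]) are (x - 1)(x + 1)(x + 5)^2, each dividing the next. The characteristic polynomial is their product, (x - 1)(x + 1)(x + 5)^2.

The rational canonical form is the block-diagonal matrix of companion matrices C(f_i):
R = [[0, 0, 0, 25], [1, 0, 0, 10], [0, 1, 0, -24], [0, 0, 1, -10]].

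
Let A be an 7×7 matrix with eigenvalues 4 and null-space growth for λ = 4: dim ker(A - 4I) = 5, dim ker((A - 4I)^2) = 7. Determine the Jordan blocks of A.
Jordan blocks: (4, 2), (4, 2), (4, 1), (4, 1), (4, 1)

λ = 4: successive nullity increments [5, 2] count blocks of size ≥ k; block sizes are [2, 2, 1, 1, 1].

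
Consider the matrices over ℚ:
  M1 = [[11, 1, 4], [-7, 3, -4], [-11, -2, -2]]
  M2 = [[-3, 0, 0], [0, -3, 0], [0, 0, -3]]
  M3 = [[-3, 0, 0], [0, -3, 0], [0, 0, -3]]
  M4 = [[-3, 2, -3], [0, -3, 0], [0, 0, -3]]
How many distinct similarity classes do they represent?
Characteristic polynomials: χ_{M1} = (x - 4)^3, χ_{M2} = (x + 3)^3, χ_{M3} = (x + 3)^3, χ_{M4} = (x + 3)^3.

{M1}: invariant factors (x - 4)^3.

{M2, M3}: invariant factors x + 3, x + 3, x + 3.

{M4}: invariant factors x + 3, (x + 3)^2.

Matrices are similar if and only if their invariant-factor lists agree; the partition into similarity classes is {M1}, {M2, M3}, {M4}.

3 classes: {M1}, {M2, M3}, {M4}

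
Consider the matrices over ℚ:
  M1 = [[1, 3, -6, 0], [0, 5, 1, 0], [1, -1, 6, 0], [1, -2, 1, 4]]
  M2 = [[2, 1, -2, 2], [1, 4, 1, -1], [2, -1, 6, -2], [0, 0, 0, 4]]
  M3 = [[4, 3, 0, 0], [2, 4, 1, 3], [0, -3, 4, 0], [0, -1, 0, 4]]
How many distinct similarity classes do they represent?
Characteristic polynomials: χ_{M1} = (x - 4)^4, χ_{M2} = (x - 4)^4, χ_{M3} = (x - 4)^4.

{M1, M2, M3}: invariant factors x - 4, (x - 4)^3.

Matrices are similar if and only if their invariant-factor lists agree; the partition into similarity classes is {M1, M2, M3}.

1 class: {M1, M2, M3}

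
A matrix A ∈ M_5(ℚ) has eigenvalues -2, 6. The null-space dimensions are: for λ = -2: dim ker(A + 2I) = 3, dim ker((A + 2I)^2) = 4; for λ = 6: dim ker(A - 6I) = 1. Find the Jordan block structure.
λ = -2: successive nullity increments [3, 1] count blocks of size ≥ k; block sizes are [2, 1, 1].
λ = 6: successive nullity increments [1] count blocks of size ≥ k; block sizes are [1].

Jordan blocks: (-2, 2), (-2, 1), (-2, 1), (6, 1)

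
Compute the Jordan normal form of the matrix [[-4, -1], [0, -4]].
The characteristic polynomial is det(xI - A) = (x + 4)^2, so the eigenvalues are -4 (algebraic multiplicity 2).

For λ = -4: rank(A + 4I) = 1, rank((A + 4I)^2) = 0. The eigenspace has dimension 2 - 1 = 1, so there is 1 Jordan block; the rank sequence gives block sizes [2].

Assembling the blocks gives the Jordan form J above.

J = [[-4, 1], [0, -4]]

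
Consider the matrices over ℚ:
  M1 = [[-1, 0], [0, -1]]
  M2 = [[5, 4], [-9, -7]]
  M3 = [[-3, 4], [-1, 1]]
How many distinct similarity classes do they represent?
Characteristic polynomials: χ_{M1} = (x + 1)^2, χ_{M2} = (x + 1)^2, χ_{M3} = (x + 1)^2.

{M1}: invariant factors x + 1, x + 1.

{M2, M3}: invariant factors (x + 1)^2.

Matrices are similar if and only if their invariant-factor lists agree; the partition into similarity classes is {M1}, {M2, M3}.

2 classes: {M1}, {M2, M3}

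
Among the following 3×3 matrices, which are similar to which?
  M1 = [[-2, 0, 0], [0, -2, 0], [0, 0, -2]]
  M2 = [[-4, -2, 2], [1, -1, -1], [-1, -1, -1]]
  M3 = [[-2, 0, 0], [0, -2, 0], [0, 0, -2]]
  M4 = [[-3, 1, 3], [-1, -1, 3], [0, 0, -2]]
2 classes: {M1, M3}, {M2, M4}

Characteristic polynomials: χ_{M1} = (x + 2)^3, χ_{M2} = (x + 2)^3, χ_{M3} = (x + 2)^3, χ_{M4} = (x + 2)^3.

{M1, M3}: invariant factors x + 2, x + 2, x + 2.

{M2, M4}: invariant factors x + 2, (x + 2)^2.

Matrices are similar if and only if their invariant-factor lists agree; the partition into similarity classes is {M1, M3}, {M2, M4}.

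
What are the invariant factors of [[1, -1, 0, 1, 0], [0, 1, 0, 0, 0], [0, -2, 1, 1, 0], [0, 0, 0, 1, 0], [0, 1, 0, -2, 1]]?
x - 1, (x - 1)^2, (x - 1)^2

The Jordan structure of A has elementary divisors (x - 1)^2, (x - 1)^2, (x - 1). Arranging the block sizes at each eigenvalue in decreasing order and taking row products gives the invariant factors.

Invariant factors (smallest first, each dividing the next): x - 1, (x - 1)^2, (x - 1)^2.

Check: the last factor (x - 1)^2 is the minimal polynomial, and the product (x - 1)^5 is the characteristic polynomial.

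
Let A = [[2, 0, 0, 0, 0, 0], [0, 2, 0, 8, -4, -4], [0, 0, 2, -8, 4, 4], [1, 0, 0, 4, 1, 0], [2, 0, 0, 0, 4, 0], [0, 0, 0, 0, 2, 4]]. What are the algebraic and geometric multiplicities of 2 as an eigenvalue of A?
The characteristic polynomial is (x - 4)^3(x - 2)^3, so the factor x - 2 appears with exponent 3: the algebraic multiplicity is 3.

rank(A - 2I) = 3, so the eigenspace has dimension 6 - 3 = 3: the geometric multiplicity is 3.

algebraic multiplicity 3, geometric multiplicity 3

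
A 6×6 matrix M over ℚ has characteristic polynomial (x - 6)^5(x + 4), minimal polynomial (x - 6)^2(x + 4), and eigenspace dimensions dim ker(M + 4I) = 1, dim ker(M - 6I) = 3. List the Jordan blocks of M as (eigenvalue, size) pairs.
λ = -4: algebraic multiplicity 1 (exponent in χ_M), largest block size 1 (exponent in m_M), 1 block (geometric multiplicity). This forces block sizes [1].
λ = 6: algebraic multiplicity 5 (exponent in χ_M), largest block size 2 (exponent in m_M), 3 blocks (geometric multiplicity). These force block sizes [2, 2, 1].

Jordan blocks: (-4, 1), (6, 2), (6, 2), (6, 1)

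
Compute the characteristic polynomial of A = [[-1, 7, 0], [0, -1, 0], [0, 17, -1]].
xI - A = [[x + 1, -7, 0], [0, x + 1, 0], [0, -17, x + 1]].

Expanding det(xI - A) along the first row:
det(xI - A) = + (x + 1)·det([[x + 1, 0], [-17, x + 1]]) - (-7)·det([[0, 0], [0, x + 1]]) + (0)·det([[0, x + 1], [0, -17]]).

Evaluating gives χ_A(x) = x^3 + 3x^2 + 3x + 1 = (x + 1)^3.

χ_A(x) = (x + 1)^3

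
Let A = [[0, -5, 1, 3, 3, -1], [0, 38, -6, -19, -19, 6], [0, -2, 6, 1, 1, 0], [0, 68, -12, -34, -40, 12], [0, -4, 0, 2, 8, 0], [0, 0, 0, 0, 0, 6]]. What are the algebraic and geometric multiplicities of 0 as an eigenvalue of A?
algebraic multiplicity 2, geometric multiplicity 1

The characteristic polynomial is x^2(x - 6)^4, so the factor x appears with exponent 2: the algebraic multiplicity is 2.

rank(A) = 5, so the eigenspace has dimension 6 - 5 = 1: the geometric multiplicity is 1.

Since 1 < 2, A is not diagonalizable.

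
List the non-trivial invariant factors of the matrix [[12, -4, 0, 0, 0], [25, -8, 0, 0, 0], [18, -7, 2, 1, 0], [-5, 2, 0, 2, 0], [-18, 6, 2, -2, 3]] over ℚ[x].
(x - 2)^2, (x - 3)(x - 2)^2

The Jordan structure of A has elementary divisors (x - 2)^2, (x - 2)^2, (x - 3). Arranging the block sizes at each eigenvalue in decreasing order and taking row products gives the invariant factors.

Invariant factors (smallest first, each dividing the next): (x - 2)^2, (x - 3)(x - 2)^2.

Check: the last factor (x - 3)(x - 2)^2 is the minimal polynomial, and the product (x - 3)(x - 2)^4 is the characteristic polynomial.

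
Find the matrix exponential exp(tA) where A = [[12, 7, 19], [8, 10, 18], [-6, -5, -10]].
e^{tA} = [[(3*t^2 + 8*t + 1)*e^{4*t}, t*(3*t + 14)*e^{4*t}/2, t*(6*t + 19)*e^{4*t}], [2*t*(t + 4)*e^{4*t}, (t^2 + 6*t + 1)*e^{4*t}, 2*t*(2*t + 9)*e^{4*t}], [2*t*(-t - 3)*e^{4*t}, t*(-t - 5)*e^{4*t}, (-4*t^2 - 14*t + 1)*e^{4*t}]]

A has Jordan form J = [[4, 1, 0], [0, 4, 1], [0, 0, 4]] with A = PJP^{-1}, so e^{tA} = P e^{tJ} P^{-1}.

For a Jordan block J_k(λ), e^{tJ_k(λ)} = e^{λt} · (I + tN + t^2 N^2/2! + ... + t^{k-1} N^{k-1}/(k-1)!) where N is the nilpotent superdiagonal part.

Assembling the blocks and conjugating back gives the entries of e^{tA} as shown above.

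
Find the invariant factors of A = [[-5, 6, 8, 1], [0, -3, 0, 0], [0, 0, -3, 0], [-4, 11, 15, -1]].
The Jordan structure of A has elementary divisors (x + 3)^3, (x + 3). Arranging the block sizes at each eigenvalue in decreasing order and taking row products gives the invariant factors.

Invariant factors (smallest first, each dividing the next): x + 3, (x + 3)^3.

Check: the last factor (x + 3)^3 is the minimal polynomial, and the product (x + 3)^4 is the characteristic polynomial.

x + 3, (x + 3)^3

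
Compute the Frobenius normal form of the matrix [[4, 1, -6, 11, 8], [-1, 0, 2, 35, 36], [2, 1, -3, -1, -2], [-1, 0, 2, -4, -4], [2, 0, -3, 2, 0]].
The invariant factors of A (the non-unit diagonal entries of the Smith normal form of xI - A over ℚ[x]) are (x - 2)(x + 5)(x^3 + 4x + 1), each dividing the next. The characteristic polynomial is their product, (x - 2)(x + 5)(x^3 + 4x + 1).

The rational canonical form is the block-diagonal matrix of companion matrices C(f_i):
R = [[0, 0, 0, 0, 10], [1, 0, 0, 0, 37], [0, 1, 0, 0, -13], [0, 0, 1, 0, 6], [0, 0, 0, 1, -3]].

Note the characteristic polynomial does not split into linear factors over ℚ, so A has no Jordan form over ℚ; the rational canonical form exists over any field.

R = [[0, 0, 0, 0, 10], [1, 0, 0, 0, 37], [0, 1, 0, 0, -13], [0, 0, 1, 0, 6], [0, 0, 0, 1, -3]]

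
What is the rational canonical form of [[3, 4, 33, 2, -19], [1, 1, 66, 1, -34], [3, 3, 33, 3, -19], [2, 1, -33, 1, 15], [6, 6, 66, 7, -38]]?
R = [[0, 0, 0, 0, 0], [1, 0, 0, 0, -36], [0, 1, 0, 0, 0], [0, 0, 1, 0, 12], [0, 0, 0, 1, 0]]

The invariant factors of A (the non-unit diagonal entries of the Smith normal form of xI - A over ℚ[x]) are x(x^2 - 6)^2, each dividing the next. The characteristic polynomial is their product, x(x^2 - 6)^2.

The rational canonical form is the block-diagonal matrix of companion matrices C(f_i):
R = [[0, 0, 0, 0, 0], [1, 0, 0, 0, -36], [0, 1, 0, 0, 0], [0, 0, 1, 0, 12], [0, 0, 0, 1, 0]].

Note the characteristic polynomial does not split into linear factors over ℚ, so A has no Jordan form over ℚ; the rational canonical form exists over any field.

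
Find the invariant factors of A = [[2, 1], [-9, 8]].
(x - 5)^2

The Jordan structure of A has elementary divisors (x - 5)^2. Arranging the block sizes at each eigenvalue in decreasing order and taking row products gives the invariant factors.

Invariant factors (smallest first, each dividing the next): (x - 5)^2.

Check: the last factor (x - 5)^2 is the minimal polynomial, and the product (x - 5)^2 is the characteristic polynomial.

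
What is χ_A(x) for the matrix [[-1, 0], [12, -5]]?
χ_A(x) = (x + 1)(x + 5)

xI - A = [[x + 1, 0], [-12, x + 5]].

Expanding det(xI - A) along the first row:
det(xI - A) = + (x + 1)·det([[x + 5]]) - (0)·det([[-12]]).

Evaluating gives χ_A(x) = x^2 + 6x + 5 = (x + 1)(x + 5).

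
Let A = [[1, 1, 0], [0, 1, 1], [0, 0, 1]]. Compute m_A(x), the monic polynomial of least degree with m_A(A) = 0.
m_A(x) = (x - 1)^3

The characteristic polynomial factors as (x - 1)^3. The minimal polynomial is ∏(x - λ)^{k_λ} where k_λ is the size of the largest Jordan block at λ.

For λ = 1: rank(A - I) = 2, and the largest Jordan block has size 3 (the smallest k with rank((A - I)^k) = rank((A - I)^(k+1))).

So m_A(x) = (x - 1)^3.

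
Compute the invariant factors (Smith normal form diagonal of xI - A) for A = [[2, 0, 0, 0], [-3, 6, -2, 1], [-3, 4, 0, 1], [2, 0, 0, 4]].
x - 2, (x - 4)^2(x - 2)

The Jordan structure of A has elementary divisors (x - 2), (x - 2), (x - 4)^2. Arranging the block sizes at each eigenvalue in decreasing order and taking row products gives the invariant factors.

Invariant factors (smallest first, each dividing the next): x - 2, (x - 4)^2(x - 2).

Check: the last factor (x - 4)^2(x - 2) is the minimal polynomial, and the product (x - 4)^2(x - 2)^2 is the characteristic polynomial.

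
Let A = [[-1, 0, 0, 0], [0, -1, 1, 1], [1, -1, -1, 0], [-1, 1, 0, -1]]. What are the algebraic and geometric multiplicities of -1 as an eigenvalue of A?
The characteristic polynomial is (x + 1)^4, so the factor x + 1 appears with exponent 4: the algebraic multiplicity is 4.

rank(A + I) = 2, so the eigenspace has dimension 4 - 2 = 2: the geometric multiplicity is 2.

Since 2 < 4, A is not diagonalizable.

algebraic multiplicity 4, geometric multiplicity 2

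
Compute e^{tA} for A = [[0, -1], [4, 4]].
A has Jordan form J = [[2, 1], [0, 2]] with A = PJP^{-1}, so e^{tA} = P e^{tJ} P^{-1}.

For a Jordan block J_k(λ), e^{tJ_k(λ)} = e^{λt} · (I + tN + t^2 N^2/2! + ... + t^{k-1} N^{k-1}/(k-1)!) where N is the nilpotent superdiagonal part.

Assembling the blocks and conjugating back gives the entries of e^{tA} as shown above.

e^{tA} = [[(1 - 2*t)*e^{2*t}, -t*e^{2*t}], [4*t*e^{2*t}, (2*t + 1)*e^{2*t}]]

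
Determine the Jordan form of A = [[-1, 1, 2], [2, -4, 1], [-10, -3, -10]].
The characteristic polynomial is det(xI - A) = (x + 5)^3, so the eigenvalues are -5 (algebraic multiplicity 3).

For λ = -5: rank(A + 5I) = 2, rank((A + 5I)^2) = 1, rank((A + 5I)^3) = 0. The eigenspace has dimension 3 - 2 = 1, so there is 1 Jordan block; the rank sequence gives block sizes [3].

Assembling the blocks gives the Jordan form J above.

J = [[-5, 1, 0], [0, -5, 1], [0, 0, -5]]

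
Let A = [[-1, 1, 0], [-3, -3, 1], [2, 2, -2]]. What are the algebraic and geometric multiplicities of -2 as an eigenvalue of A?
algebraic multiplicity 3, geometric multiplicity 1

The characteristic polynomial is (x + 2)^3, so the factor x + 2 appears with exponent 3: the algebraic multiplicity is 3.

rank(A + 2I) = 2, so the eigenspace has dimension 3 - 2 = 1: the geometric multiplicity is 1.

Since 1 < 3, A is not diagonalizable.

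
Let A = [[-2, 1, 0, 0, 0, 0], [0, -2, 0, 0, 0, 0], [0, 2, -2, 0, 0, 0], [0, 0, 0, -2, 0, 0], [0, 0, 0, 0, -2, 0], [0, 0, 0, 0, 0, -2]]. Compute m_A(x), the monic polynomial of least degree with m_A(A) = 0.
m_A(x) = (x + 2)^2

The characteristic polynomial factors as (x + 2)^6. The minimal polynomial is ∏(x - λ)^{k_λ} where k_λ is the size of the largest Jordan block at λ.

For λ = -2: rank(A + 2I) = 1, and the largest Jordan block has size 2 (the smallest k with rank((A + 2I)^k) = rank((A + 2I)^(k+1))).

So m_A(x) = (x + 2)^2.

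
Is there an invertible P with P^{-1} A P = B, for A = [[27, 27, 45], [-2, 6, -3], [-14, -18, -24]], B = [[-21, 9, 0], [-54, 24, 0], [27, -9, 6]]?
No.

Both have characteristic polynomial (x - 6)^2(x + 3), but the minimal polynomial of A is (x - 6)^2(x + 3) while the minimal polynomial of B is (x - 6)(x + 3). The minimal polynomial is a similarity invariant, so A and B are not similar.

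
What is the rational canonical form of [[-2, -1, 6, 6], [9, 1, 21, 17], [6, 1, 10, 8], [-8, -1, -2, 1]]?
The invariant factors of A (the non-unit diagonal entries of the Smith normal form of xI - A over ℚ[x]) are (x - 4)^2(x^2 - 2x - 2), each dividing the next. The characteristic polynomial is their product, (x - 4)^2(x^2 - 2x - 2).

The rational canonical form is the block-diagonal matrix of companion matrices C(f_i):
R = [[0, 0, 0, 32], [1, 0, 0, 16], [0, 1, 0, -30], [0, 0, 1, 10]].

Note the characteristic polynomial does not split into linear factors over ℚ, so A has no Jordan form over ℚ; the rational canonical form exists over any field.

R = [[0, 0, 0, 32], [1, 0, 0, 16], [0, 1, 0, -30], [0, 0, 1, 10]]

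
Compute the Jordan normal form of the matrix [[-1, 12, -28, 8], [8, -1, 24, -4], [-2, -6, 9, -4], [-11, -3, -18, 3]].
J = [[-5, 0, 0, 0], [0, 5, 1, 0], [0, 0, 5, 0], [0, 0, 0, 5]]

The characteristic polynomial is det(xI - A) = (x - 5)^3(x + 5), so the eigenvalues are -5 (algebraic multiplicity 1), 5 (algebraic multiplicity 3).

For λ = -5: algebraic multiplicity 1 gives one 1×1 block.

For λ = 5: rank(A - 5I) = 2, rank((A - 5I)^2) = 1. The eigenspace has dimension 4 - 2 = 2, so there are 2 Jordan blocks; the rank sequence gives block sizes [2, 1].

Assembling the blocks gives the Jordan form J above.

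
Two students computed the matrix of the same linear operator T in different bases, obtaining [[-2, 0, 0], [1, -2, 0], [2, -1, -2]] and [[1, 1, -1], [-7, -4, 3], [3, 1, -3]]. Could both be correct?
Yes.

Two matrices over a field are similar if and only if they have the same invariant factors.

Both A and B have characteristic polynomial (x + 2)^3 and minimal polynomial (x + 2)^3. Computing further, both have invariant factors (x + 2)^3. Hence A and B are similar.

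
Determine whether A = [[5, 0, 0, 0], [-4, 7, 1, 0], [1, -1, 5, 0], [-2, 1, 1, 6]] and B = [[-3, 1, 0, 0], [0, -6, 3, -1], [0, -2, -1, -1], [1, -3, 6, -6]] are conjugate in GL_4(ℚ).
trace(A) = 23 but trace(B) = -16. The trace is a similarity invariant, so A and B are not similar.

No.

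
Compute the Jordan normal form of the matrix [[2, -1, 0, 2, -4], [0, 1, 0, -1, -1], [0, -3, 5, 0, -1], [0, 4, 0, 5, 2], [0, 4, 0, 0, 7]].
J = [[2, 0, 0, 0, 0], [0, 3, 0, 0, 0], [0, 0, 5, 1, 0], [0, 0, 0, 5, 1], [0, 0, 0, 0, 5]]

The characteristic polynomial is det(xI - A) = (x - 5)^3(x - 3)(x - 2), so the eigenvalues are 2 (algebraic multiplicity 1), 3 (algebraic multiplicity 1), 5 (algebraic multiplicity 3).

For λ = 2: algebraic multiplicity 1 gives one 1×1 block.

For λ = 3: algebraic multiplicity 1 gives one 1×1 block.

For λ = 5: rank(A - 5I) = 4, rank((A - 5I)^2) = 3, rank((A - 5I)^3) = 2. The eigenspace has dimension 5 - 4 = 1, so there is 1 Jordan block; the rank sequence gives block sizes [3].

Assembling the blocks gives the Jordan form J above.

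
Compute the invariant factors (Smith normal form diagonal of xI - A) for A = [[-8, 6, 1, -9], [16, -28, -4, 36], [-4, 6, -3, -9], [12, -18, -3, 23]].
The Jordan structure of A has elementary divisors (x + 4)^2, (x + 4), (x + 4). Arranging the block sizes at each eigenvalue in decreasing order and taking row products gives the invariant factors.

Invariant factors (smallest first, each dividing the next): x + 4, x + 4, (x + 4)^2.

Check: the last factor (x + 4)^2 is the minimal polynomial, and the product (x + 4)^4 is the characteristic polynomial.

x + 4, x + 4, (x + 4)^2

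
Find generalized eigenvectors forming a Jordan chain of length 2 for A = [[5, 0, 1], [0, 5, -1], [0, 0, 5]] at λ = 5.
v_1 = [[-1, 1, 1]]^T, v_2 = [[1, -1, 0]]^T

We seek v_1 ∈ ker((A - 5I)^2) \ ker(A - 5I), then set v_{i+1} = (A - 5I) v_i.

One such chain is v_1 = [[-1, 1, 1]]^T, v_2 = [[1, -1, 0]]^T. Check: (A - 5I) v_2 = [[0, 0, 0]]^T = 0.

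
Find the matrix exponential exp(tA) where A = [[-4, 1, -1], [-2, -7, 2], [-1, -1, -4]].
e^{tA} = [[(t + 1)*e^{-5*t}, t*e^{-5*t}, -t*e^{-5*t}], [-2*t*e^{-5*t}, (1 - 2*t)*e^{-5*t}, 2*t*e^{-5*t}], [-t*e^{-5*t}, -t*e^{-5*t}, (t + 1)*e^{-5*t}]]

A has Jordan form J = [[-5, 1, 0], [0, -5, 0], [0, 0, -5]] with A = PJP^{-1}, so e^{tA} = P e^{tJ} P^{-1}.

For a Jordan block J_k(λ), e^{tJ_k(λ)} = e^{λt} · (I + tN + t^2 N^2/2! + ... + t^{k-1} N^{k-1}/(k-1)!) where N is the nilpotent superdiagonal part.

Assembling the blocks and conjugating back gives the entries of e^{tA} as shown above.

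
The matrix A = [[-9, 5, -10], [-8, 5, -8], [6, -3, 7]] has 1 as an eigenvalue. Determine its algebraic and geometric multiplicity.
The characteristic polynomial is (x - 1)^3, so the factor x - 1 appears with exponent 3: the algebraic multiplicity is 3.

rank(A - I) = 1, so the eigenspace has dimension 3 - 1 = 2: the geometric multiplicity is 2.

Since 2 < 3, A is not diagonalizable.

algebraic multiplicity 3, geometric multiplicity 2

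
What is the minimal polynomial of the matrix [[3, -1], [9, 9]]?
The characteristic polynomial factors as (x - 6)^2. The minimal polynomial is ∏(x - λ)^{k_λ} where k_λ is the size of the largest Jordan block at λ.

For λ = 6: rank(A - 6I) = 1, and the largest Jordan block has size 2 (the smallest k with rank((A - 6I)^k) = rank((A - 6I)^(k+1))).

So m_A(x) = (x - 6)^2.

m_A(x) = (x - 6)^2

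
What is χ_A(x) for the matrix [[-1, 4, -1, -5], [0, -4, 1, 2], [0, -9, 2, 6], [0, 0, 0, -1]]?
xI - A = [[x + 1, -4, 1, 5], [0, x + 4, -1, -2], [0, 9, x - 2, -6], [0, 0, 0, x + 1]].

Expanding det(xI - A) along the first row:
det(xI - A) = + (x + 1)·det([[x + 4, -1, -2], [9, x - 2, -6], [0, 0, x + 1]]) - (-4)·det([[0, -1, -2], [0, x - 2, -6], [0, 0, x + 1]]) + (1)·det([[0, x + 4, -2], [0, 9, -6], [0, 0, x + 1]]) - (5)·det([[0, x + 4, -1], [0, 9, x - 2], [0, 0, 0]]).

Evaluating gives χ_A(x) = x^4 + 4x^3 + 6x^2 + 4x + 1 = (x + 1)^4.

χ_A(x) = (x + 1)^4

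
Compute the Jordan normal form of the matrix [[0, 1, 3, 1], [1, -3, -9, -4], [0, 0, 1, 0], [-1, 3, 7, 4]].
J = [[0, 1, 0, 0], [0, 0, 0, 0], [0, 0, 1, 0], [0, 0, 0, 1]]

The characteristic polynomial is det(xI - A) = x^2(x - 1)^2, so the eigenvalues are 0 (algebraic multiplicity 2), 1 (algebraic multiplicity 2).

For λ = 0: rank(A) = 3, rank(A^2) = 2. The eigenspace has dimension 4 - 3 = 1, so there is 1 Jordan block; the rank sequence gives block sizes [2].

For λ = 1: rank(A - I) = 2. The eigenspace has dimension 4 - 2 = 2, so there are 2 Jordan blocks; the rank sequence gives block sizes [1, 1].

Assembling the blocks gives the Jordan form J above.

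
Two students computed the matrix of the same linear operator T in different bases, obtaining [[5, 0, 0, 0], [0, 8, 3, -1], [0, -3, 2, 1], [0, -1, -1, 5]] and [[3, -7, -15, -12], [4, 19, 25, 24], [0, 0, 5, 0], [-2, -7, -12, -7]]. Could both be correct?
Two matrices over a field are similar if and only if they have the same invariant factors.

Both A and B have characteristic polynomial (x - 5)^4 and minimal polynomial (x - 5)^3. Computing further, both have invariant factors x - 5, (x - 5)^3. Hence A and B are similar.

Yes.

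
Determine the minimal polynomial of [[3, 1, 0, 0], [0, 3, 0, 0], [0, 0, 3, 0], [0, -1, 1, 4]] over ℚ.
m_A(x) = (x - 4)(x - 3)^2

The characteristic polynomial factors as (x - 4)(x - 3)^3. The minimal polynomial is ∏(x - λ)^{k_λ} where k_λ is the size of the largest Jordan block at λ.

For λ = 3: rank(A - 3I) = 2, and the largest Jordan block has size 2 (the smallest k with rank((A - 3I)^k) = rank((A - 3I)^(k+1))).
For λ = 4: rank(A - 4I) = 3, and the largest Jordan block has size 1 (the smallest k with rank((A - 4I)^k) = rank((A - 4I)^(k+1))).

So m_A(x) = (x - 4)(x - 3)^2.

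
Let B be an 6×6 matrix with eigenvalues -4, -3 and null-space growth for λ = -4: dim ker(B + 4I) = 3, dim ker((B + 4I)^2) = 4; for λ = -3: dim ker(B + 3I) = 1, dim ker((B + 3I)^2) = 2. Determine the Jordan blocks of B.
Jordan blocks: (-4, 2), (-4, 1), (-4, 1), (-3, 2)

λ = -4: successive nullity increments [3, 1] count blocks of size ≥ k; block sizes are [2, 1, 1].
λ = -3: successive nullity increments [1, 1] count blocks of size ≥ k; block sizes are [2].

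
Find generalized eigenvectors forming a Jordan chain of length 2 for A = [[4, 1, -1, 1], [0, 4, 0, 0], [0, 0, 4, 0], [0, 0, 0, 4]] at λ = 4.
v_1 = [[1, 0, 0, 1]]^T, v_2 = [[1, 0, 0, 0]]^T

We seek v_1 ∈ ker((A - 4I)^2) \ ker(A - 4I), then set v_{i+1} = (A - 4I) v_i.

One such chain is v_1 = [[1, 0, 0, 1]]^T, v_2 = [[1, 0, 0, 0]]^T. Check: (A - 4I) v_2 = [[0, 0, 0, 0]]^T = 0.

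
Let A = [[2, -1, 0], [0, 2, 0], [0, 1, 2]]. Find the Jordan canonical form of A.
J = [[2, 1, 0], [0, 2, 0], [0, 0, 2]]

The characteristic polynomial is det(xI - A) = (x - 2)^3, so the eigenvalues are 2 (algebraic multiplicity 3).

For λ = 2: rank(A - 2I) = 1, rank((A - 2I)^2) = 0. The eigenspace has dimension 3 - 1 = 2, so there are 2 Jordan blocks; the rank sequence gives block sizes [2, 1].

Assembling the blocks gives the Jordan form J above.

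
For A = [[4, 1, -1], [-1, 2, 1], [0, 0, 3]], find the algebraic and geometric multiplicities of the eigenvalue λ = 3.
algebraic multiplicity 3, geometric multiplicity 2

The characteristic polynomial is (x - 3)^3, so the factor x - 3 appears with exponent 3: the algebraic multiplicity is 3.

rank(A - 3I) = 1, so the eigenspace has dimension 3 - 1 = 2: the geometric multiplicity is 2.

Since 2 < 3, A is not diagonalizable.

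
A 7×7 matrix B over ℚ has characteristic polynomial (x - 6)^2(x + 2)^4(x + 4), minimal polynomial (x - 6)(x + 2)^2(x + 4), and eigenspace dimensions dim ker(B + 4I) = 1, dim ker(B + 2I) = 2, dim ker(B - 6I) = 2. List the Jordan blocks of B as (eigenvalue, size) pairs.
Jordan blocks: (-4, 1), (-2, 2), (-2, 2), (6, 1), (6, 1)

λ = -4: algebraic multiplicity 1 (exponent in χ_B), largest block size 1 (exponent in m_B), 1 block (geometric multiplicity). This forces block sizes [1].
λ = -2: algebraic multiplicity 4 (exponent in χ_B), largest block size 2 (exponent in m_B), 2 blocks (geometric multiplicity). These force block sizes [2, 2].
λ = 6: algebraic multiplicity 2 (exponent in χ_B), largest block size 1 (exponent in m_B), 2 blocks (geometric multiplicity). These force block sizes [1, 1].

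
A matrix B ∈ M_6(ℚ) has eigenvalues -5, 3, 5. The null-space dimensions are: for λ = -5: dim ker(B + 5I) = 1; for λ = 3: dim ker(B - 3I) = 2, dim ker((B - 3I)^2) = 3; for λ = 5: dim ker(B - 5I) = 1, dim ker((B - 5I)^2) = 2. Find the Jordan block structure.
λ = -5: successive nullity increments [1] count blocks of size ≥ k; block sizes are [1].
λ = 3: successive nullity increments [2, 1] count blocks of size ≥ k; block sizes are [2, 1].
λ = 5: successive nullity increments [1, 1] count blocks of size ≥ k; block sizes are [2].

Jordan blocks: (-5, 1), (3, 2), (3, 1), (5, 2)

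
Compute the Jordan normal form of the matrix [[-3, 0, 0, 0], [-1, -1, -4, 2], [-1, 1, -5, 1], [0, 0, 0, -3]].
J = [[-3, 1, 0, 0], [0, -3, 1, 0], [0, 0, -3, 0], [0, 0, 0, -3]]

The characteristic polynomial is det(xI - A) = (x + 3)^4, so the eigenvalues are -3 (algebraic multiplicity 4).

For λ = -3: rank(A + 3I) = 2, rank((A + 3I)^2) = 1, rank((A + 3I)^3) = 0. The eigenspace has dimension 4 - 2 = 2, so there are 2 Jordan blocks; the rank sequence gives block sizes [3, 1].

Assembling the blocks gives the Jordan form J above.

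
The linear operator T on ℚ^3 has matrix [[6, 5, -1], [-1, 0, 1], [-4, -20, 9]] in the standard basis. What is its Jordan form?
J = [[5, 1, 0], [0, 5, 0], [0, 0, 5]]

The characteristic polynomial is det(xI - A) = (x - 5)^3, so the eigenvalues are 5 (algebraic multiplicity 3).

For λ = 5: rank(A - 5I) = 1, rank((A - 5I)^2) = 0. The eigenspace has dimension 3 - 1 = 2, so there are 2 Jordan blocks; the rank sequence gives block sizes [2, 1].

Assembling the blocks gives the Jordan form J above.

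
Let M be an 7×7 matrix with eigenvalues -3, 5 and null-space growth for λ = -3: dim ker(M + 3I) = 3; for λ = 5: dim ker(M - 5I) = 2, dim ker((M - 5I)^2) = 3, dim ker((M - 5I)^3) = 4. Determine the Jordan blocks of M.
Jordan blocks: (-3, 1), (-3, 1), (-3, 1), (5, 3), (5, 1)

λ = -3: successive nullity increments [3] count blocks of size ≥ k; block sizes are [1, 1, 1].
λ = 5: successive nullity increments [2, 1, 1] count blocks of size ≥ k; block sizes are [3, 1].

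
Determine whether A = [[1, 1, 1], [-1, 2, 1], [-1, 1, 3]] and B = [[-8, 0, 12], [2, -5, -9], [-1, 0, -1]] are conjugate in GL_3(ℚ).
trace(A) = 6 but trace(B) = -14. The trace is a similarity invariant, so A and B are not similar.

No.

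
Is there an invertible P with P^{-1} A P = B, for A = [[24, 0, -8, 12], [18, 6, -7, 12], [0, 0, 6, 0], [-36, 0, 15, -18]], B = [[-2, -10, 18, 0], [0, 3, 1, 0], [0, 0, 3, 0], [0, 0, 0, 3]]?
trace(A) = 18 but trace(B) = 7. The trace is a similarity invariant, so A and B are not similar.

No.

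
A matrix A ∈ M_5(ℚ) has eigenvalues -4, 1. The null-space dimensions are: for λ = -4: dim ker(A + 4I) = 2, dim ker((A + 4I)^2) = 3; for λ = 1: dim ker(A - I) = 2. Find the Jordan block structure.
Jordan blocks: (-4, 2), (-4, 1), (1, 1), (1, 1)

λ = -4: successive nullity increments [2, 1] count blocks of size ≥ k; block sizes are [2, 1].
λ = 1: successive nullity increments [2] count blocks of size ≥ k; block sizes are [1, 1].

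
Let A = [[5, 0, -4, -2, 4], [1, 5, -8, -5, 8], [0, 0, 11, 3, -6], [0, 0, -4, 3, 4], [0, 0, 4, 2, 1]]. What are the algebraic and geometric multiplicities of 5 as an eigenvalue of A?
algebraic multiplicity 5, geometric multiplicity 3

The characteristic polynomial is (x - 5)^5, so the factor x - 5 appears with exponent 5: the algebraic multiplicity is 5.

rank(A - 5I) = 2, so the eigenspace has dimension 5 - 2 = 3: the geometric multiplicity is 3.

Since 3 < 5, A is not diagonalizable.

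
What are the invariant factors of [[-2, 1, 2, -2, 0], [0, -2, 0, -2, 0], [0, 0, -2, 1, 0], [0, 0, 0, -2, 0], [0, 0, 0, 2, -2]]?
The Jordan structure of A has elementary divisors (x + 2)^2, (x + 2)^2, (x + 2). Arranging the block sizes at each eigenvalue in decreasing order and taking row products gives the invariant factors.

Invariant factors (smallest first, each dividing the next): x + 2, (x + 2)^2, (x + 2)^2.

Check: the last factor (x + 2)^2 is the minimal polynomial, and the product (x + 2)^5 is the characteristic polynomial.

x + 2, (x + 2)^2, (x + 2)^2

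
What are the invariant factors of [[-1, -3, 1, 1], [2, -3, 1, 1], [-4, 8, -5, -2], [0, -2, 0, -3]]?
x + 3, (x + 3)^3

The Jordan structure of A has elementary divisors (x + 3)^3, (x + 3). Arranging the block sizes at each eigenvalue in decreasing order and taking row products gives the invariant factors.

Invariant factors (smallest first, each dividing the next): x + 3, (x + 3)^3.

Check: the last factor (x + 3)^3 is the minimal polynomial, and the product (x + 3)^4 is the characteristic polynomial.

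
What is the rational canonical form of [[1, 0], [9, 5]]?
R = [[0, -5], [1, 6]]

The invariant factors of A (the non-unit diagonal entries of the Smith normal form of xI - A over ℚ[x]) are (x - 5)(x - 1), each dividing the next. The characteristic polynomial is their product, (x - 5)(x - 1).

The rational canonical form is the block-diagonal matrix of companion matrices C(f_i):
R = [[0, -5], [1, 6]].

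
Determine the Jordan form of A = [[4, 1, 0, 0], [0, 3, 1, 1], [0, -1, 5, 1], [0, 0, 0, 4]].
The characteristic polynomial is det(xI - A) = (x - 4)^4, so the eigenvalues are 4 (algebraic multiplicity 4).

For λ = 4: rank(A - 4I) = 2, rank((A - 4I)^2) = 1, rank((A - 4I)^3) = 0. The eigenspace has dimension 4 - 2 = 2, so there are 2 Jordan blocks; the rank sequence gives block sizes [3, 1].

Assembling the blocks gives the Jordan form J above.

J = [[4, 1, 0, 0], [0, 4, 1, 0], [0, 0, 4, 0], [0, 0, 0, 4]]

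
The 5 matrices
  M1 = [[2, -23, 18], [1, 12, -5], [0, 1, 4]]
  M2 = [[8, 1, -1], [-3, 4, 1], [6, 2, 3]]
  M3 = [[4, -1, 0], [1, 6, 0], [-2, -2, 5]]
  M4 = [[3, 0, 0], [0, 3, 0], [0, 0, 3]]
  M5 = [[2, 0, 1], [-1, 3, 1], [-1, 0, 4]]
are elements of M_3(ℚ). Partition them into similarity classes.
Characteristic polynomials: χ_{M1} = (x - 6)^3, χ_{M2} = (x - 5)^3, χ_{M3} = (x - 5)^3, χ_{M4} = (x - 3)^3, χ_{M5} = (x - 3)^3.

{M1}: invariant factors (x - 6)^3.

{M2, M3}: invariant factors x - 5, (x - 5)^2.

{M4}: invariant factors x - 3, x - 3, x - 3.

{M5}: invariant factors x - 3, (x - 3)^2.

Matrices are similar if and only if their invariant-factor lists agree; the partition into similarity classes is {M1}, {M2, M3}, {M4}, {M5}.

4 classes: {M1}, {M2, M3}, {M4}, {M5}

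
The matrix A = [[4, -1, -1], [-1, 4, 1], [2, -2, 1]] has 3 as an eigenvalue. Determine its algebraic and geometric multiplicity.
algebraic multiplicity 3, geometric multiplicity 2

The characteristic polynomial is (x - 3)^3, so the factor x - 3 appears with exponent 3: the algebraic multiplicity is 3.

rank(A - 3I) = 1, so the eigenspace has dimension 3 - 1 = 2: the geometric multiplicity is 2.

Since 2 < 3, A is not diagonalizable.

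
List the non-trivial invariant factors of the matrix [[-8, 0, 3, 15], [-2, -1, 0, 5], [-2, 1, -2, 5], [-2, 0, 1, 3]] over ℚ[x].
x + 2, (x + 2)^3

The Jordan structure of A has elementary divisors (x + 2)^3, (x + 2). Arranging the block sizes at each eigenvalue in decreasing order and taking row products gives the invariant factors.

Invariant factors (smallest first, each dividing the next): x + 2, (x + 2)^3.

Check: the last factor (x + 2)^3 is the minimal polynomial, and the product (x + 2)^4 is the characteristic polynomial.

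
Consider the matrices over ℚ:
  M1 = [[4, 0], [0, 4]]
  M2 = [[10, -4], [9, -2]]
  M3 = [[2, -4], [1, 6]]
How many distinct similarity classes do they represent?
Characteristic polynomials: χ_{M1} = (x - 4)^2, χ_{M2} = (x - 4)^2, χ_{M3} = (x - 4)^2.

{M1}: invariant factors x - 4, x - 4.

{M2, M3}: invariant factors (x - 4)^2.

Matrices are similar if and only if their invariant-factor lists agree; the partition into similarity classes is {M1}, {M2, M3}.

2 classes: {M1}, {M2, M3}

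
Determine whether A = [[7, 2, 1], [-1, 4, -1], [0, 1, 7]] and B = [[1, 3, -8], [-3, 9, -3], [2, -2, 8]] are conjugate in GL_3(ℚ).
Two matrices over a field are similar if and only if they have the same invariant factors.

Both A and B have characteristic polynomial (x - 6)^3 and minimal polynomial (x - 6)^3. Computing further, both have invariant factors (x - 6)^3. Hence A and B are similar.

Yes.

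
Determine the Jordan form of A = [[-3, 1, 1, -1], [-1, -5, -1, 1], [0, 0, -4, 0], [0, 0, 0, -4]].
J = [[-4, 1, 0, 0], [0, -4, 0, 0], [0, 0, -4, 0], [0, 0, 0, -4]]

The characteristic polynomial is det(xI - A) = (x + 4)^4, so the eigenvalues are -4 (algebraic multiplicity 4).

For λ = -4: rank(A + 4I) = 1, rank((A + 4I)^2) = 0. The eigenspace has dimension 4 - 1 = 3, so there are 3 Jordan blocks; the rank sequence gives block sizes [2, 1, 1].

Assembling the blocks gives the Jordan form J above.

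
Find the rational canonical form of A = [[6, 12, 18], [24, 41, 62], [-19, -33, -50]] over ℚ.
R = [[0, 0, 6], [1, 0, 4], [0, 1, -3]]

The invariant factors of A (the non-unit diagonal entries of the Smith normal form of xI - A over ℚ[x]) are (x + 1)(x^2 + 2x - 6), each dividing the next. The characteristic polynomial is their product, (x + 1)(x^2 + 2x - 6).

The rational canonical form is the block-diagonal matrix of companion matrices C(f_i):
R = [[0, 0, 6], [1, 0, 4], [0, 1, -3]].

Note the characteristic polynomial does not split into linear factors over ℚ, so A has no Jordan form over ℚ; the rational canonical form exists over any field.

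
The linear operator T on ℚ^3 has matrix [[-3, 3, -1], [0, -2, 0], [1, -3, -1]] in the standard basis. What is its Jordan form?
The characteristic polynomial is det(xI - A) = (x + 2)^3, so the eigenvalues are -2 (algebraic multiplicity 3).

For λ = -2: rank(A + 2I) = 1, rank((A + 2I)^2) = 0. The eigenspace has dimension 3 - 1 = 2, so there are 2 Jordan blocks; the rank sequence gives block sizes [2, 1].

Assembling the blocks gives the Jordan form J above.

J = [[-2, 1, 0], [0, -2, 0], [0, 0, -2]]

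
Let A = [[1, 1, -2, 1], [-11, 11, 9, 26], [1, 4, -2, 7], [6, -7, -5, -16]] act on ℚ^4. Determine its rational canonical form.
The invariant factors of A (the non-unit diagonal entries of the Smith normal form of xI - A over ℚ[x]) are x^2 + 3x + 3, x^2 + 3x + 3, each dividing the next. The characteristic polynomial is their product, (x^2 + 3x + 3)^2.

The rational canonical form is the block-diagonal matrix of companion matrices C(f_i):
R = [[0, -3, 0, 0], [1, -3, 0, 0], [0, 0, 0, -3], [0, 0, 1, -3]].

Note the characteristic polynomial does not split into linear factors over ℚ, so A has no Jordan form over ℚ; the rational canonical form exists over any field.

R = [[0, -3, 0, 0], [1, -3, 0, 0], [0, 0, 0, -3], [0, 0, 1, -3]]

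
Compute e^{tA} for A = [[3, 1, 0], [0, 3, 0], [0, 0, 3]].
A has Jordan form J = [[3, 1, 0], [0, 3, 0], [0, 0, 3]] with A = PJP^{-1}, so e^{tA} = P e^{tJ} P^{-1}.

For a Jordan block J_k(λ), e^{tJ_k(λ)} = e^{λt} · (I + tN + t^2 N^2/2! + ... + t^{k-1} N^{k-1}/(k-1)!) where N is the nilpotent superdiagonal part.

Assembling the blocks and conjugating back gives the entries of e^{tA} as shown above.

e^{tA} = [[e^{3*t}, t*e^{3*t}, 0], [0, e^{3*t}, 0], [0, 0, e^{3*t}]]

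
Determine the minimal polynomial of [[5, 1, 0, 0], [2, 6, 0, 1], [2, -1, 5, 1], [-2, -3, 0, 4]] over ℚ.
m_A(x) = (x - 5)^3

The characteristic polynomial factors as (x - 5)^4. The minimal polynomial is ∏(x - λ)^{k_λ} where k_λ is the size of the largest Jordan block at λ.

For λ = 5: rank(A - 5I) = 2, and the largest Jordan block has size 3 (the smallest k with rank((A - 5I)^k) = rank((A - 5I)^(k+1))).

So m_A(x) = (x - 5)^3.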